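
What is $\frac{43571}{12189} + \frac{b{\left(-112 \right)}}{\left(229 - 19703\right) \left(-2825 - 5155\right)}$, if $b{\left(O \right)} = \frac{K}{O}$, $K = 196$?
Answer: $\frac{25288676667}{7074514720} \approx 3.5746$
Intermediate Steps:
$b{\left(O \right)} = \frac{196}{O}$
$\frac{43571}{12189} + \frac{b{\left(-112 \right)}}{\left(229 - 19703\right) \left(-2825 - 5155\right)} = \frac{43571}{12189} + \frac{196 \frac{1}{-112}}{\left(229 - 19703\right) \left(-2825 - 5155\right)} = 43571 \cdot \frac{1}{12189} + \frac{196 \left(- \frac{1}{112}\right)}{\left(-19474\right) \left(-7980\right)} = \frac{2563}{717} - \frac{7}{4 \cdot 155402520} = \frac{2563}{717} - \frac{1}{88801440} = \frac{25288676667}{7074514720}$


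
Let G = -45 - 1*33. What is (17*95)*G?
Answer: -125970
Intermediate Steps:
G = -78 (G = -45 - 33 = -78)
(17*95)*G = (17*95)*(-78) = 1615*(-78) = -125970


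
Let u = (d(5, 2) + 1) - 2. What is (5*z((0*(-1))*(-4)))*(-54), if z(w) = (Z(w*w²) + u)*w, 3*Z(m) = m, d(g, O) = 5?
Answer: 0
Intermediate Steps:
Z(m) = m/3
u = 4 (u = (5 + 1) - 2 = 6 - 2 = 4)
z(w) = w*(4 + w³/3) (z(w) = ((w*w²)/3 + 4)*w = (w³/3 + 4)*w = (4 + w³/3)*w = w*(4 + w³/3))
(5*z((0*(-1))*(-4)))*(-54) = (5*(((0*(-1))*(-4))*(12 + ((0*(-1))*(-4))³)/3))*(-54) = (5*((0*(-4))*(12 + (0*(-4))³)/3))*(-54) = (5*((⅓)*0*(12 + 0³)))*(-54) = (5*((⅓)*0*(12 + 0)))*(-54) = (5*((⅓)*0*12))*(-54) = (5*0)*(-54) = 0*(-54) = 0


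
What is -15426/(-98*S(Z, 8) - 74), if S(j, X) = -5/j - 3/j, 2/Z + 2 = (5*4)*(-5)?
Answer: 7713/20029 ≈ 0.38509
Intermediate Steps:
Z = -1/51 (Z = 2/(-2 + (5*4)*(-5)) = 2/(-2 + 20*(-5)) = 2/(-2 - 100) = 2/(-102) = 2*(-1/102) = -1/51 ≈ -0.019608)
S(j, X) = -8/j
-15426/(-98*S(Z, 8) - 74) = -15426/(-(-784)/(-1/51) - 74) = -15426/(-(-784)*(-51) - 74) = -15426/(-98*408 - 74) = -15426/(-39984 - 74) = -15426/(-40058) = -15426*(-1/40058) = 7713/20029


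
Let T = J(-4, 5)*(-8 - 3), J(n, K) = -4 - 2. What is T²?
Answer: 4356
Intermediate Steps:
J(n, K) = -6
T = 66 (T = -6*(-8 - 3) = -6*(-11) = 66)
T² = 66² = 4356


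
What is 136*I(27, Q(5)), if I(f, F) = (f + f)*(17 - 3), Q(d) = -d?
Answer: 102816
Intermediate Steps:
I(f, F) = 28*f (I(f, F) = (2*f)*14 = 28*f)
136*I(27, Q(5)) = 136*(28*27) = 136*756 = 102816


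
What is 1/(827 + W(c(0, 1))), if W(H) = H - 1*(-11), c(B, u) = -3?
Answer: 1/835 ≈ 0.0011976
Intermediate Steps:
W(H) = 11 + H (W(H) = H + 11 = 11 + H)
1/(827 + W(c(0, 1))) = 1/(827 + (11 - 3)) = 1/(827 + 8) = 1/835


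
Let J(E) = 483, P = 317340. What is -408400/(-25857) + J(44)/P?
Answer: 14401571659/911717820 ≈ 15.796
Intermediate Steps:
-408400/(-25857) + J(44)/P = -408400/(-25857) + 483/317340 = -408400*(-1/25857) + 483*(1/317340) = 408400/25857 + 161/105780 = 14401571659/911717820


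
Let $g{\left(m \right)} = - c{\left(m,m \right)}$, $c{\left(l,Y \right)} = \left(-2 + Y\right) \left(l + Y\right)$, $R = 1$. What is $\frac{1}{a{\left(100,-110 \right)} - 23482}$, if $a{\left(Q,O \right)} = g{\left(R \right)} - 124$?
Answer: $- \frac{1}{23604} \approx -4.2366 \cdot 10^{-5}$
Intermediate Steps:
$c{\left(l,Y \right)} = \left(-2 + Y\right) \left(Y + l\right)$
$g{\left(m \right)} = - 2 m^{2} + 4 m$ ($g{\left(m \right)} = - (m^{2} - 2 m - 2 m + m m) = - (m^{2} - 2 m - 2 m + m^{2}) = - (- 4 m + 2 m^{2}) = - 2 m^{2} + 4 m$)
$a{\left(Q,O \right)} = -122$ ($a{\left(Q,O \right)} = 2 \cdot 1 \left(2 - 1\right) - 124 = 2 \cdot 1 \cdot 1 - 124 = 2 - 124 = -122$)
$\frac{1}{a{\left(100,-110 \right)} - 23482} = \frac{1}{-122 - 23482} = \frac{1}{-23604} = - \frac{1}{23604}$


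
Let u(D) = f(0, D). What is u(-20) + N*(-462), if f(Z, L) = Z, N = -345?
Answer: 159390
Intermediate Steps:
u(D) = 0
u(-20) + N*(-462) = 0 - 345*(-462) = 0 + 159390 = 159390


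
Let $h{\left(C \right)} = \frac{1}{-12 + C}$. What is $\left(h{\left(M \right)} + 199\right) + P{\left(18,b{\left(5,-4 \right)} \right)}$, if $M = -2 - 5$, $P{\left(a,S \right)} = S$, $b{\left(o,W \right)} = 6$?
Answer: $\frac{3894}{19} \approx 204.95$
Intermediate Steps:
$M = -7$
$\left(h{\left(M \right)} + 199\right) + P{\left(18,b{\left(5,-4 \right)} \right)} = \left(\frac{1}{-12 - 7} + 199\right) + 6 = \left(\frac{1}{-19} + 199\right) + 6 = \left(- \frac{1}{19} + 199\right) + 6 = \frac{3780}{19} + 6 = \frac{3894}{19}$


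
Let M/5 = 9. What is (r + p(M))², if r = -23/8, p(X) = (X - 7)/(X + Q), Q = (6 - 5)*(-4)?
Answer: 408321/107584 ≈ 3.7954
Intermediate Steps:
Q = -4 (Q = 1*(-4) = -4)
M = 45 (M = 5*9 = 45)
p(X) = (-7 + X)/(-4 + X) (p(X) = (X - 7)/(X - 4) = (-7 + X)/(-4 + X))
r = -23/8 (r = -23*⅛ = -23/8 ≈ -2.8750)
(r + p(M))² = (-23/8 + (-7 + 45)/(-4 + 45))² = (-23/8 + 38/41)² = (-639/328)² = 408321/107584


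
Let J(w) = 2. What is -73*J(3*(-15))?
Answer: -146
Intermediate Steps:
-73*J(3*(-15)) = -73*2 = -146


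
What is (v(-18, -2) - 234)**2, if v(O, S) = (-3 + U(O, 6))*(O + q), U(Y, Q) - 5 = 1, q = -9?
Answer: 99225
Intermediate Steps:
U(Y, Q) = 6 (U(Y, Q) = 5 + 1 = 6)
v(O, S) = -27 + 3*O (v(O, S) = (-3 + 6)*(O - 9) = 3*(-9 + O) = -27 + 3*O)
(v(-18, -2) - 234)**2 = ((-27 + 3*(-18)) - 234)**2 = ((-27 - 54) - 234)**2 = (-81 - 234)**2 = (-315)**2 = 99225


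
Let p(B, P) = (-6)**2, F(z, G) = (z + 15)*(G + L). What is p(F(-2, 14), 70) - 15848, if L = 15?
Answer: -15812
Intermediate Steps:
F(z, G) = (15 + G)*(15 + z) (F(z, G) = (z + 15)*(G + 15) = (15 + z)*(15 + G) = (15 + G)*(15 + z))
p(B, P) = 36
p(F(-2, 14), 70) - 15848 = 36 - 15848 = -15812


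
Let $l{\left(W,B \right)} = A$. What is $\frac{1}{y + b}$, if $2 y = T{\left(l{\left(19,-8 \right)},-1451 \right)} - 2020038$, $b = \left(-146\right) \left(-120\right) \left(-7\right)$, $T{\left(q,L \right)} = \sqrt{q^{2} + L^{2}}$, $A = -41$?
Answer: $- \frac{133254}{150931280413} - \frac{\sqrt{2107082}}{2565831767021} \approx -8.8344 \cdot 10^{-7}$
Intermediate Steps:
$l{\left(W,B \right)} = -41$
$T{\left(q,L \right)} = \sqrt{L^{2} + q^{2}}$
$b = -122640$ ($b = 17520 \left(-7\right) = -122640$)
$y = -1010019 + \frac{\sqrt{2107082}}{2}$ ($y = \frac{\sqrt{\left(-1451\right)^{2} + \left(-41\right)^{2}} - 2020038}{2} = \frac{\sqrt{2105401 + 1681} - 2020038}{2} = \frac{\sqrt{2107082} - 2020038}{2} = \frac{-2020038 + \sqrt{2107082}}{2} = -1010019 + \frac{\sqrt{2107082}}{2} \approx -1.0093 \cdot 10^{6}$)
$\frac{1}{y + b} = \frac{1}{\left(-1010019 + \frac{\sqrt{2107082}}{2}\right) - 122640} = \frac{1}{-1132659 + \frac{\sqrt{2107082}}{2}}$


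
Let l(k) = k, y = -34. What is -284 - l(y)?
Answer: -250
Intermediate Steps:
-284 - l(y) = -284 - 1*(-34) = -284 + 34 = -250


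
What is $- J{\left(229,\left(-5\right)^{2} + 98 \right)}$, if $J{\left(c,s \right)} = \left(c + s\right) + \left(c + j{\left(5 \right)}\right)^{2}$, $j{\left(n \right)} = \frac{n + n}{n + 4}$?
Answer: $- \frac{4317553}{81} \approx -53303.0$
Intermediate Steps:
$j{\left(n \right)} = \frac{2 n}{4 + n}$
$J{\left(c,s \right)} = c + s + \left(\frac{10}{9} + c\right)^{2}$ ($J{\left(c,s \right)} = \left(c + s\right) + \left(c + 2 \cdot 5 \frac{1}{4 + 5}\right)^{2} = \left(c + s\right) + \left(c + 2 \cdot 5 \cdot \frac{1}{9}\right)^{2} = \left(c + s\right) + \left(c + \frac{10}{9}\right)^{2} = \left(c + s\right) + \left(\frac{10}{9} + c\right)^{2} = c + s + \left(\frac{10}{9} + c\right)^{2}$)
$- J{\left(229,\left(-5\right)^{2} + 98 \right)} = - (229 + \left(\left(-5\right)^{2} + 98\right) + \frac{\left(10 + 9 \cdot 229\right)^{2}}{81}) = - (229 + \left(25 + 98\right) + \frac{\left(10 + 2061\right)^{2}}{81}) = - (229 + 123 + \frac{2071^{2}}{81}) = - (229 + 123 + \frac{1}{81} \cdot 4289041) = - (229 + 123 + \frac{4289041}{81}) = \left(-1\right) \frac{4317553}{81} = - \frac{4317553}{81}$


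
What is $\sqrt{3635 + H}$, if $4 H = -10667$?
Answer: $\frac{\sqrt{3873}}{2} \approx 31.117$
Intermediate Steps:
$H = - \frac{10667}{4}$ ($H = \frac{1}{4} \left(-10667\right) = - \frac{10667}{4} \approx -2666.8$)
$\sqrt{3635 + H} = \sqrt{3635 - \frac{10667}{4}} = \sqrt{\frac{3873}{4}} = \frac{\sqrt{3873}}{2}$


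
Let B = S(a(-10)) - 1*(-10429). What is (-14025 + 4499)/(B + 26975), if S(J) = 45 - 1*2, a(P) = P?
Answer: -9526/37447 ≈ -0.25439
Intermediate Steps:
S(J) = 43 (S(J) = 45 - 2 = 43)
B = 10472 (B = 43 - 1*(-10429) = 43 + 10429 = 10472)
(-14025 + 4499)/(B + 26975) = (-14025 + 4499)/(10472 + 26975) = -9526/37447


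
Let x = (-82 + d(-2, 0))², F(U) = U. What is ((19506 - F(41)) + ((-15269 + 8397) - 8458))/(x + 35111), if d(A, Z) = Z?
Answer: 827/8367 ≈ 0.098841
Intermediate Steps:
x = 6724 (x = (-82 + 0)² = (-82)² = 6724)
((19506 - F(41)) + ((-15269 + 8397) - 8458))/(x + 35111) = ((19506 - 1*41) + ((-15269 + 8397) - 8458))/(6724 + 35111) = ((19506 - 41) + (-6872 - 8458))/41835 = (19465 - 15330)*(1/41835) = 4135*(1/41835) = 827/8367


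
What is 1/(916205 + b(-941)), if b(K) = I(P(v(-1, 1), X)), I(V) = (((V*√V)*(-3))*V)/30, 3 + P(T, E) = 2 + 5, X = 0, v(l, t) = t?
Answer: 5/4581009 ≈ 1.0915e-6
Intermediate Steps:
P(T, E) = 4 (P(T, E) = -3 + (2 + 5) = -3 + 7 = 4)
I(V) = -V^(5/2)/10 (I(V) = ((V^(3/2)*(-3))*V)*(1/30) = ((-3*V^(3/2))*V)*(1/30) = -3*V^(5/2)*(1/30) = -V^(5/2)/10)
b(K) = -16/5 (b(K) = -4^(5/2)/10 = -⅒*32 = -16/5)
1/(916205 + b(-941)) = 1/(916205 - 16/5) = 1/(4581009/5) = 5/4581009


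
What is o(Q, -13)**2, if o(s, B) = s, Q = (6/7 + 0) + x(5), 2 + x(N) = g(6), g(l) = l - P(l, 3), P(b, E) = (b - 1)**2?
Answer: 19881/49 ≈ 405.73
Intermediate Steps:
P(b, E) = (-1 + b)**2
g(l) = l - (-1 + l)**2
x(N) = -21 (x(N) = -2 + (6 - (-1 + 6)**2) = -2 + (6 - 1*5**2) = -2 + (6 - 1*25) = -2 + (6 - 25) = -2 - 19 = -21)
Q = -141/7 (Q = (6/7 + 0) - 21 = 6/7 - 21 = -141/7 ≈ -20.143)
o(Q, -13)**2 = (-141/7)**2 = 19881/49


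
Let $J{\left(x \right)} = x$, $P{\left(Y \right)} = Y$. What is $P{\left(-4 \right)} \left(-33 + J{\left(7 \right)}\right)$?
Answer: $104$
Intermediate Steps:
$P{\left(-4 \right)} \left(-33 + J{\left(7 \right)}\right) = - 4 \left(-33 + 7\right) = \left(-4\right) \left(-26\right) = 104$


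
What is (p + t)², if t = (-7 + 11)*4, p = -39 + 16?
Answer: 49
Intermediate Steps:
p = -23
t = 16 (t = 4*4 = 16)
(p + t)² = (-23 + 16)² = (-7)² = 49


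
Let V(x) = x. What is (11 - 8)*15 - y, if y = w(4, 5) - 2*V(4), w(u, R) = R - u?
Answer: 52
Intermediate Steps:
y = -7 (y = (5 - 1*4) - 2*4 = (5 - 4) - 8 = 1 - 8 = -7)
(11 - 8)*15 - y = (11 - 8)*15 - 1*(-7) = 3*15 + 7 = 45 + 7 = 52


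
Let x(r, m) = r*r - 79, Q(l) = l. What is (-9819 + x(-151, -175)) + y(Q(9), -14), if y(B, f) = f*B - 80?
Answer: 12697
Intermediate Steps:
y(B, f) = -80 + B*f (y(B, f) = B*f - 80 = -80 + B*f)
x(r, m) = -79 + r² (x(r, m) = r² - 79 = -79 + r²)
(-9819 + x(-151, -175)) + y(Q(9), -14) = (-9819 + (-79 + (-151)²)) + (-80 + 9*(-14)) = (-9819 + (-79 + 22801)) + (-80 - 126) = (-9819 + 22722) - 206 = 12903 - 206 = 12697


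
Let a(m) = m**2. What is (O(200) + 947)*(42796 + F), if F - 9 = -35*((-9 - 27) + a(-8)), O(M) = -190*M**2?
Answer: -317830391725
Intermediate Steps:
F = -971 (F = 9 - 35*((-9 - 27) + (-8)**2) = 9 - 35*(-36 + 64) = 9 - 35*28 = 9 - 980 = -971)
(O(200) + 947)*(42796 + F) = (-190*200**2 + 947)*(42796 - 971) = (-190*40000 + 947)*41825 = (-7600000 + 947)*41825 = -7599053*41825 = -317830391725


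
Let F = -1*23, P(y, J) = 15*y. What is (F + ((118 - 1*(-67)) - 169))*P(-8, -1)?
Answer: 840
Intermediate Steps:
F = -23
(F + ((118 - 1*(-67)) - 169))*P(-8, -1) = (-23 + ((118 - 1*(-67)) - 169))*(15*(-8)) = (-23 + ((118 + 67) - 169))*(-120) = (-23 + (185 - 169))*(-120) = (-23 + 16)*(-120) = -7*(-120) = 840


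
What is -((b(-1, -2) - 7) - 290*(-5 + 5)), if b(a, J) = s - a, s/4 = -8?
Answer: 38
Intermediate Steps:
s = -32 (s = 4*(-8) = -32)
b(a, J) = -32 - a
-((b(-1, -2) - 7) - 290*(-5 + 5)) = -(((-32 - 1*(-1)) - 7) - 290*(-5 + 5)) = -(((-32 + 1) - 7) - 290*0) = -((-31 - 7) - 145*0) = -(-38 + 0) = -1*(-38) = 38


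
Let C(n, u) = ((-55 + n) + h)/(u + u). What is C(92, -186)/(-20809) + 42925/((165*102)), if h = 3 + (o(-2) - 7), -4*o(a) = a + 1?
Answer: 2606123549/1021805136 ≈ 2.5505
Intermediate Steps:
o(a) = -¼ - a/4 (o(a) = -(a + 1)/4 = -(1 + a)/4 = -¼ - a/4)
h = -15/4 (h = 3 + ((-¼ - ¼*(-2)) - 7) = 3 + ((-¼ + ½) - 7) = 3 + (¼ - 7) = 3 - 27/4 = -15/4 ≈ -3.7500)
C(n, u) = (-235/4 + n)/(2*u) (C(n, u) = ((-55 + n) - 15/4)/(u + u) = (-235/4 + n)/((2*u)) = (-235/4 + n)*(1/(2*u)) = (-235/4 + n)/(2*u))
C(92, -186)/(-20809) + 42925/((165*102)) = ((⅛)*(-235 + 4*92)/(-186))/(-20809) + 42925/((165*102)) = ((⅛)*(-1/186)*(-235 + 368))*(-1/20809) + 42925/16830 = ((⅛)*(-1/186)*133)*(-1/20809) + 42925*(1/16830) = -133/1488*(-1/20809) + 505/198 = 133/30963792 + 505/198 = 2606123549/1021805136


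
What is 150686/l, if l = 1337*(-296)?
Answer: -75343/197876 ≈ -0.38076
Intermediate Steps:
l = -395752
150686/l = 150686/(-395752) = 150686*(-1/395752) = -75343/197876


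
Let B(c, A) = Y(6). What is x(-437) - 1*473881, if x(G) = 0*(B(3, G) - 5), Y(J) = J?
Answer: -473881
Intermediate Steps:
B(c, A) = 6
x(G) = 0 (x(G) = 0*(6 - 5) = 0*1 = 0)
x(-437) - 1*473881 = 0 - 1*473881 = 0 - 473881 = -473881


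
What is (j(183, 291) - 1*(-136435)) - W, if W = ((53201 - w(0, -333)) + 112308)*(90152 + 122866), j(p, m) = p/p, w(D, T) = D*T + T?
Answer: -35327194720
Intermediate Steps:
w(D, T) = T + D*T
j(p, m) = 1
W = 35327331156 (W = ((53201 - (-333)*(1 + 0)) + 112308)*(90152 + 122866) = ((53201 - (-333)) + 112308)*213018 = ((53201 - 1*(-333)) + 112308)*213018 = ((53201 + 333) + 112308)*213018 = (53534 + 112308)*213018 = 165842*213018 = 35327331156)
(j(183, 291) - 1*(-136435)) - W = (1 - 1*(-136435)) - 1*35327331156 = (1 + 136435) - 35327331156 = 136436 - 35327331156 = -35327194720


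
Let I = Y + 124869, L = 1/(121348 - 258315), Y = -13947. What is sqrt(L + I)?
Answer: sqrt(2080892181933091)/136967 ≈ 333.05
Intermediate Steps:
L = -1/136967 (L = 1/(-136967) = -1/136967 ≈ -7.3010e-6)
I = 110922 (I = -13947 + 124869 = 110922)
sqrt(L + I) = sqrt(-1/136967 + 110922) = sqrt(15192653573/136967) = sqrt(2080892181933091)/136967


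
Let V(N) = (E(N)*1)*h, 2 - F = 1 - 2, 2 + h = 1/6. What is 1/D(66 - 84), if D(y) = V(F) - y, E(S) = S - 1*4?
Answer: 6/119 ≈ 0.050420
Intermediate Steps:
E(S) = -4 + S (E(S) = S - 4 = -4 + S)
h = -11/6 (h = -2 + 1/6 = -11/6 ≈ -1.8333)
F = 3 (F = 2 - (1 - 2) = 2 - 1*(-1) = 2 + 1 = 3)
V(N) = 22/3 - 11*N/6 (V(N) = ((-4 + N)*1)*(-11/6) = (-4 + N)*(-11/6) = 22/3 - 11*N/6)
D(y) = 11/6 - y (D(y) = (22/3 - 11/6*3) - y = (22/3 - 11/2) - y = 11/6 - y)
1/D(66 - 84) = 1/(11/6 - (66 - 84)) = 1/(11/6 - 1*(-18)) = 1/(11/6 + 18) = 1/(119/6) = 6/119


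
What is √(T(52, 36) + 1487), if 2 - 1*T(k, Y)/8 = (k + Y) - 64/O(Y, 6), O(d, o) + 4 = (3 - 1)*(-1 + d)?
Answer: √878559/33 ≈ 28.403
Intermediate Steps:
O(d, o) = -6 + 2*d (O(d, o) = -4 + (3 - 1)*(-1 + d) = -4 + 2*(-1 + d) = -4 + (-2 + 2*d) = -6 + 2*d)
T(k, Y) = 16 - 8*Y - 8*k + 512/(-6 + 2*Y) (T(k, Y) = 16 - 8*((k + Y) - 64/(-6 + 2*Y)) = 16 - 8*((Y + k) - 64/(-6 + 2*Y)) = 16 - 8*(Y + k - 64/(-6 + 2*Y)) = 16 + (-8*Y - 8*k + 512/(-6 + 2*Y)) = 16 - 8*Y - 8*k + 512/(-6 + 2*Y))
√(T(52, 36) + 1487) = √(8*(32 + (-3 + 36)*(2 - 1*36 - 1*52))/(-3 + 36) + 1487) = √(8*(32 + 33*(2 - 36 - 52))/33 + 1487) = √(8*(1/33)*(32 + 33*(-86)) + 1487) = √(8*(1/33)*(32 - 2838) + 1487) = √(8*(1/33)*(-2806) + 1487) = √(-22448/33 + 1487) = √(26623/33) = √878559/33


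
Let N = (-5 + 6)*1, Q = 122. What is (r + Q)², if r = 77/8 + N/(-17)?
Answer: 320159449/18496 ≈ 17310.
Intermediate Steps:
N = 1 (N = 1*1 = 1)
r = 1301/136 (r = 77/8 + 1/(-17) = 77*(⅛) + 1*(-1/17) = 77/8 - 1/17 = 1301/136 ≈ 9.5662)
(r + Q)² = (1301/136 + 122)² = (17893/136)² = 320159449/18496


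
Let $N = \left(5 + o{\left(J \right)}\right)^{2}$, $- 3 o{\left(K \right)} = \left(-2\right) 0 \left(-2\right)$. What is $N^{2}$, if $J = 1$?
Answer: $625$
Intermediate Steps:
$o{\left(K \right)} = 0$ ($o{\left(K \right)} = - \frac{\left(-2\right) 0 \left(-2\right)}{3} = - \frac{0 \left(-2\right)}{3} = \left(- \frac{1}{3}\right) 0 = 0$)
$N = 25$ ($N = \left(5 + 0\right)^{2} = 5^{2} = 25$)
$N^{2} = 25^{2} = 625$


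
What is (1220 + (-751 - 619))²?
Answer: 22500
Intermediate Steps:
(1220 + (-751 - 619))² = (1220 - 1370)² = (-150)² = 22500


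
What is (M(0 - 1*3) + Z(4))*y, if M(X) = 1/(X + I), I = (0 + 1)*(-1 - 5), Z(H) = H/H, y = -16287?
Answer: -43432/3 ≈ -14477.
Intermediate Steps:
Z(H) = 1
I = -6 (I = 1*(-6) = -6)
M(X) = 1/(-6 + X) (M(X) = 1/(X - 6) = 1/(-6 + X))
(M(0 - 1*3) + Z(4))*y = (1/(-6 + (0 - 1*3)) + 1)*(-16287) = (1/(-6 + (0 - 3)) + 1)*(-16287) = (1/(-6 - 3) + 1)*(-16287) = (1/(-9) + 1)*(-16287) = (-1/9 + 1)*(-16287) = (8/9)*(-16287) = -43432/3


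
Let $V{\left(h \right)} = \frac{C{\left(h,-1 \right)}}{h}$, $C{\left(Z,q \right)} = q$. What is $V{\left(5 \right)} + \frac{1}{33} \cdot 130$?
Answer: $\frac{617}{165} \approx 3.7394$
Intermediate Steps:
$V{\left(h \right)} = - \frac{1}{h}$
$V{\left(5 \right)} + \frac{1}{33} \cdot 130 = - \frac{1}{5} + \frac{1}{33} \cdot 130 = \left(-1\right) \frac{1}{5} + \frac{1}{33} \cdot 130 = - \frac{1}{5} + \frac{130}{33} = \frac{617}{165}$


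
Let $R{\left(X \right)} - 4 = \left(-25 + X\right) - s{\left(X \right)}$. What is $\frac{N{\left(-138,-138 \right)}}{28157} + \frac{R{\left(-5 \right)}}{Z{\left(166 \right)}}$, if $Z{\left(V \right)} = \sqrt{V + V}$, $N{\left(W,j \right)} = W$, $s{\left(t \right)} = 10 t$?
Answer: $- \frac{138}{28157} + \frac{12 \sqrt{83}}{83} \approx 1.3123$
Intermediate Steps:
$R{\left(X \right)} = -21 - 9 X$ ($R{\left(X \right)} = 4 + \left(\left(-25 + X\right) - 10 X\right) = 4 - \left(25 + 9 X\right) = -21 - 9 X$)
$Z{\left(V \right)} = \sqrt{2} \sqrt{V}$ ($Z{\left(V \right)} = \sqrt{2 V} = \sqrt{2} \sqrt{V}$)
$\frac{N{\left(-138,-138 \right)}}{28157} + \frac{R{\left(-5 \right)}}{Z{\left(166 \right)}} = - \frac{138}{28157} + \frac{-21 - -45}{\sqrt{2} \sqrt{166}} = \left(-138\right) \frac{1}{28157} + \frac{-21 + 45}{2 \sqrt{83}} = - \frac{138}{28157} + 24 \frac{\sqrt{83}}{166} = - \frac{138}{28157} + \frac{12 \sqrt{83}}{83}$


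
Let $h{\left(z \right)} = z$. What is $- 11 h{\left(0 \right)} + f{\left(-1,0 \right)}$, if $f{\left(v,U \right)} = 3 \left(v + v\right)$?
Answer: $-6$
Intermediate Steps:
$f{\left(v,U \right)} = 6 v$ ($f{\left(v,U \right)} = 3 \cdot 2 v = 6 v$)
$- 11 h{\left(0 \right)} + f{\left(-1,0 \right)} = \left(-11\right) 0 + 6 \left(-1\right) = 0 - 6 = -6$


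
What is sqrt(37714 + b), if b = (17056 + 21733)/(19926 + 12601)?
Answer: sqrt(39902889753309)/32527 ≈ 194.20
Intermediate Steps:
b = 38789/32527 ≈ 1.1925
sqrt(37714 + b) = sqrt(37714 + 38789/32527) = sqrt(1226762067/32527) = sqrt(39902889753309)/32527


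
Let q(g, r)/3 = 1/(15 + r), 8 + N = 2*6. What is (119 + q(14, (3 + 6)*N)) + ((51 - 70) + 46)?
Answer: 2483/17 ≈ 146.06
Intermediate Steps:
N = 4 (N = -8 + 2*6 = -8 + 12 = 4)
q(g, r) = 3/(15 + r)
(119 + q(14, (3 + 6)*N)) + ((51 - 70) + 46) = (119 + 3/(15 + (3 + 6)*4)) + ((51 - 70) + 46) = (119 + 3/(15 + 9*4)) + (-19 + 46) = (119 + 3/(15 + 36)) + 27 = (119 + 3/51) + 27 = (119 + 3*(1/51)) + 27 = (119 + 1/17) + 27 = 2024/17 + 27 = 2483/17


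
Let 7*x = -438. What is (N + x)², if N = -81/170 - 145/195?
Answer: 8764933276969/2153888100 ≈ 4069.4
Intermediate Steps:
x = -438/7 (x = (⅐)*(-438) = -438/7 ≈ -62.571)
N = -8089/6630 (N = -81*1/170 - 145*1/195 = -81/170 - 29/39 = -8089/6630 ≈ -1.2201)
(N + x)² = (-8089/6630 - 438/7)² = (-2960563/46410)² = 8764933276969/2153888100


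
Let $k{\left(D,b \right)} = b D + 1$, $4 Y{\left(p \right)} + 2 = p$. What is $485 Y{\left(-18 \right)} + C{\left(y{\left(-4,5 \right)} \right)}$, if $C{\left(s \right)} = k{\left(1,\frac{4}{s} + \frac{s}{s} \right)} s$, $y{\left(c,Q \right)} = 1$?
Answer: $-2419$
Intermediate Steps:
$Y{\left(p \right)} = - \frac{1}{2} + \frac{p}{4}$
$k{\left(D,b \right)} = 1 + D b$ ($k{\left(D,b \right)} = D b + 1 = 1 + D b$)
$C{\left(s \right)} = s \left(2 + \frac{4}{s}\right)$ ($C{\left(s \right)} = \left(1 + 1 \left(\frac{4}{s} + \frac{s}{s}\right)\right) s = \left(1 + 1 \left(\frac{4}{s} + 1\right)\right) s = \left(1 + 1 \left(1 + \frac{4}{s}\right)\right) s = \left(1 + \left(1 + \frac{4}{s}\right)\right) s = \left(2 + \frac{4}{s}\right) s = s \left(2 + \frac{4}{s}\right)$)
$485 Y{\left(-18 \right)} + C{\left(y{\left(-4,5 \right)} \right)} = 485 \left(- \frac{1}{2} + \frac{1}{4} \left(-18\right)\right) + \left(4 + 2 \cdot 1\right) = 485 \left(- \frac{1}{2} - \frac{9}{2}\right) + \left(4 + 2\right) = 485 \left(-5\right) + 6 = -2425 + 6 = -2419$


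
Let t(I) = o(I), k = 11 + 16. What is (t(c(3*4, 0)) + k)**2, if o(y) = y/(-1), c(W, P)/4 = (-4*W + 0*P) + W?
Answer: 29241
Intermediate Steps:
c(W, P) = -12*W (c(W, P) = 4*((-4*W + 0*P) + W) = 4*((-4*W + 0) + W) = 4*(-4*W + W) = 4*(-3*W) = -12*W)
o(y) = -y (o(y) = y*(-1) = -y)
k = 27
t(I) = -I
(t(c(3*4, 0)) + k)**2 = (-(-12)*3*4 + 27)**2 = (-(-12)*12 + 27)**2 = (-1*(-144) + 27)**2 = (144 + 27)**2 = 171**2 = 29241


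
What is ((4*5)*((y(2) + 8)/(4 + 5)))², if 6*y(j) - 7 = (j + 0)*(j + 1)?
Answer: 372100/729 ≈ 510.43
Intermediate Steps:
y(j) = 7/6 + j*(1 + j)/6 (y(j) = 7/6 + ((j + 0)*(j + 1))/6 = 7/6 + (j*(1 + j))/6 = 7/6 + j*(1 + j)/6)
((4*5)*((y(2) + 8)/(4 + 5)))² = ((4*5)*(((7/6 + (⅙)*2 + (⅙)*2²) + 8)/(4 + 5)))² = (20*(((7/6 + ⅓ + (⅙)*4) + 8)/9))² = (20*(((7/6 + ⅓ + ⅔) + 8)*(⅑)))² = (20*((13/6 + 8)*(⅑)))² = (20*((61/6)*(⅑)))² = (20*(61/54))² = (610/27)² = 372100/729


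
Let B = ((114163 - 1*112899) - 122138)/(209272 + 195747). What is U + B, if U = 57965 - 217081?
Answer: -64445124078/405019 ≈ -1.5912e+5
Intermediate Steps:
U = -159116
B = -120874/405019 (B = ((114163 - 112899) - 122138)/405019 = (1264 - 122138)*(1/405019) = -120874*1/405019 = -120874/405019 ≈ -0.29844)
U + B = -159116 - 120874/405019 = -64445124078/405019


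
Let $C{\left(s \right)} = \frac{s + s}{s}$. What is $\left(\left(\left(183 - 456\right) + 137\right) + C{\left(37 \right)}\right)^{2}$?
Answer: $17956$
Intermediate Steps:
$C{\left(s \right)} = 2$ ($C{\left(s \right)} = \frac{2 s}{s} = 2$)
$\left(\left(\left(183 - 456\right) + 137\right) + C{\left(37 \right)}\right)^{2} = \left(\left(\left(183 - 456\right) + 137\right) + 2\right)^{2} = \left(\left(-273 + 137\right) + 2\right)^{2} = \left(-136 + 2\right)^{2} = \left(-134\right)^{2} = 17956$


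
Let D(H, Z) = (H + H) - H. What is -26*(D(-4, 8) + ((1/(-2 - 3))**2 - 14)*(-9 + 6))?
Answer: -24622/25 ≈ -984.88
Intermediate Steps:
D(H, Z) = H (D(H, Z) = 2*H - H = H)
-26*(D(-4, 8) + ((1/(-2 - 3))**2 - 14)*(-9 + 6)) = -26*(-4 + ((1/(-2 - 3))**2 - 14)*(-9 + 6)) = -26*(-4 + ((1/(-5))**2 - 14)*(-3)) = -26*(-4 + ((-1/5)**2 - 14)*(-3)) = -26*(-4 + (1/25 - 14)*(-3)) = -26*(-4 - 349/25*(-3)) = -26*(-4 + 1047/25) = -26*947/25 = -24622/25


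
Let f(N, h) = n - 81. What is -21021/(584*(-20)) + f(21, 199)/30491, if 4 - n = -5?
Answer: 640110351/356134880 ≈ 1.7974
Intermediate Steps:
n = 9 (n = 4 - 1*(-5) = 4 + 5 = 9)
f(N, h) = -72 (f(N, h) = 9 - 81 = -72)
-21021/(584*(-20)) + f(21, 199)/30491 = -21021/(584*(-20)) - 72/30491 = -21021/(-11680) - 72*1/30491 = -21021*(-1/11680) - 72/30491 = 21021/11680 - 72/30491 = 640110351/356134880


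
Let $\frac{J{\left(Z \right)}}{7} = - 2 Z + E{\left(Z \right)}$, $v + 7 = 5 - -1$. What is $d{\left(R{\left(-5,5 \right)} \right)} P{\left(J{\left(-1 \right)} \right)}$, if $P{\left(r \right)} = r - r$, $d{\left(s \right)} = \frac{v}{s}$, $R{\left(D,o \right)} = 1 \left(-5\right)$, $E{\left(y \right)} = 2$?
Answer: $0$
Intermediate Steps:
$v = -1$ ($v = -7 + \left(5 - -1\right) = -7 + \left(5 + 1\right) = -7 + 6 = -1$)
$R{\left(D,o \right)} = -5$
$d{\left(s \right)} = - \frac{1}{s}$
$J{\left(Z \right)} = 14 - 14 Z$ ($J{\left(Z \right)} = 7 \left(- 2 Z + 2\right) = 7 \left(2 - 2 Z\right) = 14 - 14 Z$)
$P{\left(r \right)} = 0$
$d{\left(R{\left(-5,5 \right)} \right)} P{\left(J{\left(-1 \right)} \right)} = - \frac{1}{-5} \cdot 0 = \left(-1\right) \left(- \frac{1}{5}\right) 0 = \frac{1}{5} \cdot 0 = 0$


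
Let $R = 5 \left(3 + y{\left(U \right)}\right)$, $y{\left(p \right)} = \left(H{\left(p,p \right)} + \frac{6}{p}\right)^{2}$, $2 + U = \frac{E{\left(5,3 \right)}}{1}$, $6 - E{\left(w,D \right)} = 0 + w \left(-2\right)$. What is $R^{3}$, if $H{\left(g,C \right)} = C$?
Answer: $\frac{138509408024000}{117649} \approx 1.1773 \cdot 10^{9}$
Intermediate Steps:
$E{\left(w,D \right)} = 6 + 2 w$ ($E{\left(w,D \right)} = 6 - \left(0 + w \left(-2\right)\right) = 6 - \left(0 - 2 w\right) = 6 - - 2 w = 6 + 2 w$)
$U = 14$ ($U = -2 + \frac{6 + 2 \cdot 5}{1} = -2 + \left(6 + 10\right) 1 = -2 + 16 \cdot 1 = -2 + 16 = 14$)
$y{\left(p \right)} = \left(p + \frac{6}{p}\right)^{2}$
$R = \frac{51740}{49}$ ($R = 5 \left(3 + \frac{\left(6 + 14^{2}\right)^{2}}{196}\right) = 5 \left(3 + \frac{\left(6 + 196\right)^{2}}{196}\right) = 5 \left(3 + \frac{202^{2}}{196}\right) = 5 \left(3 + \frac{1}{196} \cdot 40804\right) = 5 \left(3 + \frac{10201}{49}\right) = 5 \cdot \frac{10348}{49} = \frac{51740}{49} \approx 1055.9$)
$R^{3} = \left(\frac{51740}{49}\right)^{3} = \frac{138509408024000}{117649}$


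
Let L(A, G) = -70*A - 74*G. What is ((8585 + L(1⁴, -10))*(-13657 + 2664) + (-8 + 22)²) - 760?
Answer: -101740779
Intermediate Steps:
L(A, G) = -74*G - 70*A
((8585 + L(1⁴, -10))*(-13657 + 2664) + (-8 + 22)²) - 760 = ((8585 + (-74*(-10) - 70*1⁴))*(-13657 + 2664) + (-8 + 22)²) - 760 = ((8585 + (740 - 70*1))*(-10993) + 14²) - 760 = ((8585 + (740 - 70))*(-10993) + 196) - 760 = ((8585 + 670)*(-10993) + 196) - 760 = (9255*(-10993) + 196) - 760 = (-101740215 + 196) - 760 = -101740019 - 760 = -101740779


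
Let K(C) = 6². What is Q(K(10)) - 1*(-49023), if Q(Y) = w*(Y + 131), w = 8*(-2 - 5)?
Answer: 39671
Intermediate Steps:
K(C) = 36
w = -56 (w = 8*(-7) = -56)
Q(Y) = -7336 - 56*Y (Q(Y) = -56*(Y + 131) = -56*(131 + Y) = -7336 - 56*Y)
Q(K(10)) - 1*(-49023) = (-7336 - 56*36) - 1*(-49023) = (-7336 - 2016) + 49023 = -9352 + 49023 = 39671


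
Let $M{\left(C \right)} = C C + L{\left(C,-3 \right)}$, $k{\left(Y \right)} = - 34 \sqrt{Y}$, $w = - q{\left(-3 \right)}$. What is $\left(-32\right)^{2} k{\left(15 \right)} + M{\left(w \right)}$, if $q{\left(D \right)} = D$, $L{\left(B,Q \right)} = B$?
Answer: $12 - 34816 \sqrt{15} \approx -1.3483 \cdot 10^{5}$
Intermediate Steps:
$w = 3$ ($w = \left(-1\right) \left(-3\right) = 3$)
$M{\left(C \right)} = C + C^{2}$ ($M{\left(C \right)} = C C + C = C^{2} + C = C + C^{2}$)
$\left(-32\right)^{2} k{\left(15 \right)} + M{\left(w \right)} = \left(-32\right)^{2} \left(- 34 \sqrt{15}\right) + 3 \left(1 + 3\right) = 1024 \left(- 34 \sqrt{15}\right) + 3 \cdot 4 = - 34816 \sqrt{15} + 12 = 12 - 34816 \sqrt{15}$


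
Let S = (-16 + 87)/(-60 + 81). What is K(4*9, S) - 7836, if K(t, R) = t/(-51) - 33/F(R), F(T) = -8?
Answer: -1065231/136 ≈ -7832.6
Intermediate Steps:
S = 71/21 ≈ 3.3810
K(t, R) = 33/8 - t/51 (K(t, R) = t/(-51) - 33/(-8) = t*(-1/51) - 33*(-1/8) = -t/51 + 33/8 = 33/8 - t/51)
K(4*9, S) - 7836 = (33/8 - 4*9/51) - 7836 = (33/8 - 1/51*36) - 7836 = (33/8 - 12/17) - 7836 = 465/136 - 7836 = -1065231/136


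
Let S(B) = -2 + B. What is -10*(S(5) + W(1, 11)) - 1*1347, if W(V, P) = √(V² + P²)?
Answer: -1377 - 10*√122 ≈ -1487.5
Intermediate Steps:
W(V, P) = √(P² + V²)
-10*(S(5) + W(1, 11)) - 1*1347 = -10*((-2 + 5) + √(11² + 1²)) - 1*1347 = -10*(3 + √(121 + 1)) - 1347 = -10*(3 + √122) - 1347 = (-30 - 10*√122) - 1347 = -1377 - 10*√122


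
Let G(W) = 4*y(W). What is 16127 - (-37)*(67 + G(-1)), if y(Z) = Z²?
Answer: 18754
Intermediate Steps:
G(W) = 4*W²
16127 - (-37)*(67 + G(-1)) = 16127 - (-37)*(67 + 4*(-1)²) = 16127 - (-37)*(67 + 4*1) = 16127 - (-37)*(67 + 4) = 16127 - (-37)*71 = 16127 - 1*(-2627) = 16127 + 2627 = 18754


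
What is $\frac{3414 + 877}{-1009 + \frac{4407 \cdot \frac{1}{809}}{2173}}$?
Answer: $- \frac{7543393487}{1773774206} \approx -4.2527$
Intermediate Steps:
$\frac{3414 + 877}{-1009 + \frac{4407 \cdot \frac{1}{809}}{2173}} = \frac{4291}{-1009 + 4407 \cdot \frac{1}{809} \cdot \frac{1}{2173}} = \frac{4291}{-1009 + \frac{4407}{809} \cdot \frac{1}{2173}} = \frac{4291}{-1009 + \frac{4407}{1757957}} = \frac{4291}{- \frac{1773774206}{1757957}} = 4291 \left(- \frac{1757957}{1773774206}\right) = - \frac{7543393487}{1773774206}$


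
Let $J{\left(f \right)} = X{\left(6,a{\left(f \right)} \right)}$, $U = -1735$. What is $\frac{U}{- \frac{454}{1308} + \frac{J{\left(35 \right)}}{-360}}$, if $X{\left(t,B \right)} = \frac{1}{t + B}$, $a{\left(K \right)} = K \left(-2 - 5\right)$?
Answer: $\frac{16271454600}{3255071} \approx 4998.8$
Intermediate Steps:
$a{\left(K \right)} = - 7 K$ ($a{\left(K \right)} = K \left(-7\right) = - 7 K$)
$X{\left(t,B \right)} = \frac{1}{B + t}$
$J{\left(f \right)} = \frac{1}{6 - 7 f}$ ($J{\left(f \right)} = \frac{1}{- 7 f + 6} = \frac{1}{6 - 7 f}$)
$\frac{U}{- \frac{454}{1308} + \frac{J{\left(35 \right)}}{-360}} = - \frac{1735}{- \frac{454}{1308} + \frac{\left(-1\right) \frac{1}{-6 + 7 \cdot 35}}{-360}} = - \frac{1735}{\left(-454\right) \frac{1}{1308} + - \frac{1}{-6 + 245} \left(- \frac{1}{360}\right)} = - \frac{1735}{- \frac{227}{654} + - \frac{1}{239} \left(- \frac{1}{360}\right)} = - \frac{1735}{- \frac{227}{654} + \left(-1\right) \frac{1}{239} \left(- \frac{1}{360}\right)} = - \frac{1735}{- \frac{227}{654} - - \frac{1}{86040}} = - \frac{1735}{- \frac{227}{654} + \frac{1}{86040}} = - \frac{1735}{- \frac{3255071}{9378360}} = \left(-1735\right) \left(- \frac{9378360}{3255071}\right) = \frac{16271454600}{3255071}$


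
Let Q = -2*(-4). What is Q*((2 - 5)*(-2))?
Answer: 48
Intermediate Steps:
Q = 8
Q*((2 - 5)*(-2)) = 8*((2 - 5)*(-2)) = 8*(-3*(-2)) = 8*6 = 48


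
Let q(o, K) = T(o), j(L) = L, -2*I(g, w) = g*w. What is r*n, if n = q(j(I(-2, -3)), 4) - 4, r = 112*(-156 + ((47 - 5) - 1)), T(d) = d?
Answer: 90160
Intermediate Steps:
I(g, w) = -g*w/2
q(o, K) = o
r = -12880 (r = 112*(-156 + (42 - 1)) = 112*(-156 + 41) = 112*(-115) = -12880)
n = -7 (n = -½*(-2)*(-3) - 4 = -3 - 4 = -7)
r*n = -12880*(-7) = 90160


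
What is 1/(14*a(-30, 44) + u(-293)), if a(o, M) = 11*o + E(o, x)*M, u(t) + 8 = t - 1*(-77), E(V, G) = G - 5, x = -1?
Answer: -1/8540 ≈ -0.00011710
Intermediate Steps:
E(V, G) = -5 + G
u(t) = 69 + t (u(t) = -8 + (t - 1*(-77)) = -8 + (t + 77) = -8 + (77 + t) = 69 + t)
a(o, M) = -6*M + 11*o (a(o, M) = 11*o + (-5 - 1)*M = 11*o - 6*M = -6*M + 11*o)
1/(14*a(-30, 44) + u(-293)) = 1/(14*(-6*44 + 11*(-30)) + (69 - 293)) = 1/(14*(-264 - 330) - 224) = 1/(14*(-594) - 224) = 1/(-8316 - 224) = 1/(-8540) = -1/8540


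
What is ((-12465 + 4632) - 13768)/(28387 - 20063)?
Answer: -21601/8324 ≈ -2.5950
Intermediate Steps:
((-12465 + 4632) - 13768)/(28387 - 20063) = (-7833 - 13768)/8324 = -21601*1/8324 = -21601/8324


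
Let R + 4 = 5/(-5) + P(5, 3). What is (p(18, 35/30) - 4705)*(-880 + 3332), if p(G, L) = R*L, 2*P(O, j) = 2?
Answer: -34644308/3 ≈ -1.1548e+7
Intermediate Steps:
P(O, j) = 1 (P(O, j) = (½)*2 = 1)
R = -4 (R = -4 + (5/(-5) + 1) = -4 + (5*(-⅕) + 1) = -4 + (-1 + 1) = -4 + 0 = -4)
p(G, L) = -4*L
(p(18, 35/30) - 4705)*(-880 + 3332) = (-140/30 - 4705)*(-880 + 3332) = (-140/30 - 4705)*2452 = (-4*7/6 - 4705)*2452 = (-14/3 - 4705)*2452 = -14129/3*2452 = -34644308/3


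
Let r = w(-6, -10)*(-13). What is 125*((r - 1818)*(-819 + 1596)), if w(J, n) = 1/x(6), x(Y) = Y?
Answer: -353567375/2 ≈ -1.7678e+8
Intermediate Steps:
w(J, n) = 1/6
r = -13/6 (r = (1/6)*(-13) = -13/6 ≈ -2.1667)
125*((r - 1818)*(-819 + 1596)) = 125*((-13/6 - 1818)*(-819 + 1596)) = 125*(-10921/6*777) = 125*(-2828539/2) = -353567375/2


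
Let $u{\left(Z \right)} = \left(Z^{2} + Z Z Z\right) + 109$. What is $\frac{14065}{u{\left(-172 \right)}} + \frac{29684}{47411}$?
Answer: $\frac{2299957657}{3689855897} \approx 0.62332$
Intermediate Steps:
$u{\left(Z \right)} = 109 + Z^{2} + Z^{3}$ ($u{\left(Z \right)} = \left(Z^{2} + Z^{2} Z\right) + 109 = \left(Z^{2} + Z^{3}\right) + 109 = 109 + Z^{2} + Z^{3}$)
$\frac{14065}{u{\left(-172 \right)}} + \frac{29684}{47411} = \frac{14065}{109 + \left(-172\right)^{2} + \left(-172\right)^{3}} + \frac{29684}{47411} = \frac{14065}{109 + 29584 - 5088448} + 29684 \cdot \frac{1}{47411} = \frac{14065}{-5058755} + \frac{29684}{47411} = 14065 \left(- \frac{1}{5058755}\right) + \frac{29684}{47411} = - \frac{2813}{1011751} + \frac{29684}{47411} = \frac{2299957657}{3689855897}$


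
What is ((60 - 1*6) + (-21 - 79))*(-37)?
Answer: 1702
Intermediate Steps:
((60 - 1*6) + (-21 - 79))*(-37) = ((60 - 6) - 100)*(-37) = (54 - 100)*(-37) = -46*(-37) = 1702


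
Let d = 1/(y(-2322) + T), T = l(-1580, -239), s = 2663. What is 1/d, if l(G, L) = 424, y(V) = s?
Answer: 3087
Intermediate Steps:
y(V) = 2663
T = 424
d = 1/3087 (d = 1/(2663 + 424) = 1/3087 ≈ 0.00032394)
1/d = 1/(1/3087) = 3087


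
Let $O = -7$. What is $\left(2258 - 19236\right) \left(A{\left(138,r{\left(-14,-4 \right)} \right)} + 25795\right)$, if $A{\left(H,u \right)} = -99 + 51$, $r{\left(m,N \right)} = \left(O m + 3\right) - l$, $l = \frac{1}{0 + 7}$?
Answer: $-437132566$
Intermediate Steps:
$l = \frac{1}{7} \approx 0.14286$
$r{\left(m,N \right)} = \frac{20}{7} - 7 m$ ($r{\left(m,N \right)} = \left(- 7 m + 3\right) - \frac{1}{7} = \left(3 - 7 m\right) - \frac{1}{7} = \frac{20}{7} - 7 m$)
$A{\left(H,u \right)} = -48$
$\left(2258 - 19236\right) \left(A{\left(138,r{\left(-14,-4 \right)} \right)} + 25795\right) = \left(2258 - 19236\right) \left(-48 + 25795\right) = \left(-16978\right) 25747 = -437132566$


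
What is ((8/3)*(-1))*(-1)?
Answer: 8/3 ≈ 2.6667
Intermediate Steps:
((8/3)*(-1))*(-1) = -8/3*(-1) = 8/3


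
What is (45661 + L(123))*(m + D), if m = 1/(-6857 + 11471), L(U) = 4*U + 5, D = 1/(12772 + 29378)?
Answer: 59959242/5402225 ≈ 11.099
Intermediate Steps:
D = 1/42150 ≈ 2.3725e-5
L(U) = 5 + 4*U
m = 1/4614 ≈ 0.00021673
(45661 + L(123))*(m + D) = (45661 + (5 + 4*123))*(1/4614 + 1/42150) = (45661 + (5 + 492))*(1299/5402225) = (45661 + 497)*(1299/5402225) = 46158*(1299/5402225) = 59959242/5402225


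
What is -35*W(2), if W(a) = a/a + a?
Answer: -105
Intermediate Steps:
W(a) = 1 + a
-35*W(2) = -35*(1 + 2) = -35*3 = -105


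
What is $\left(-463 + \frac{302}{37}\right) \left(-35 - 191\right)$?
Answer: $\frac{3803354}{37} \approx 1.0279 \cdot 10^{5}$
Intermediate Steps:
$\left(-463 + \frac{302}{37}\right) \left(-35 - 191\right) = \left(-463 + 302 \cdot \frac{1}{37}\right) \left(-226\right) = \left(-463 + \frac{302}{37}\right) \left(-226\right) = \left(- \frac{16829}{37}\right) \left(-226\right) = \frac{3803354}{37}$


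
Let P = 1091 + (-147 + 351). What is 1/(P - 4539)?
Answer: -1/3244 ≈ -0.00030826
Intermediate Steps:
P = 1295 (P = 1091 + 204 = 1295)
1/(P - 4539) = 1/(1295 - 4539) = 1/(-3244) = -1/3244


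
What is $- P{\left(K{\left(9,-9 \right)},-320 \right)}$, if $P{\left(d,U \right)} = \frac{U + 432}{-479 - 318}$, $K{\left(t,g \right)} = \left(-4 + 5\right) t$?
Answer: $\frac{112}{797} \approx 0.14053$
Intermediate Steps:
$K{\left(t,g \right)} = t$ ($K{\left(t,g \right)} = 1 t = t$)
$P{\left(d,U \right)} = - \frac{432}{797} - \frac{U}{797}$ ($P{\left(d,U \right)} = \frac{432 + U}{-797} = \left(432 + U\right) \left(- \frac{1}{797}\right) = - \frac{432}{797} - \frac{U}{797}$)
$- P{\left(K{\left(9,-9 \right)},-320 \right)} = - (- \frac{432}{797} - - \frac{320}{797}) = - (- \frac{432}{797} + \frac{320}{797}) = \left(-1\right) \left(- \frac{112}{797}\right) = \frac{112}{797}$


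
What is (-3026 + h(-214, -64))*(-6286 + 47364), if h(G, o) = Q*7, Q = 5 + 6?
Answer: -121139022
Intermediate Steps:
Q = 11
h(G, o) = 77 (h(G, o) = 11*7 = 77)
(-3026 + h(-214, -64))*(-6286 + 47364) = (-3026 + 77)*(-6286 + 47364) = -2949*41078 = -121139022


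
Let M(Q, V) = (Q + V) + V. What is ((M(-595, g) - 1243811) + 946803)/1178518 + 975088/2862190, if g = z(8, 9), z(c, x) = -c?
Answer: 148658316987/1686571217210 ≈ 0.088142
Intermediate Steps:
g = -8 (g = -1*8 = -8)
M(Q, V) = Q + 2*V
((M(-595, g) - 1243811) + 946803)/1178518 + 975088/2862190 = (((-595 + 2*(-8)) - 1243811) + 946803)/1178518 + 975088/2862190 = (((-595 - 16) - 1243811) + 946803)*(1/1178518) + 975088*(1/2862190) = ((-611 - 1243811) + 946803)*(1/1178518) + 487544/1431095 = (-1244422 + 946803)*(1/1178518) + 487544/1431095 = -297619*1/1178518 + 487544/1431095 = -297619/1178518 + 487544/1431095 = 148658316987/1686571217210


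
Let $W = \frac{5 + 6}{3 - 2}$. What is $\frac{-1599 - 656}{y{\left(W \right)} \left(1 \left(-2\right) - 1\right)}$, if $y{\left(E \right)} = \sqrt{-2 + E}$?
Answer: $\frac{2255}{9} \approx 250.56$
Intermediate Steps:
$W = 11$ ($W = \frac{11}{1} = 11 \cdot 1 = 11$)
$\frac{-1599 - 656}{y{\left(W \right)} \left(1 \left(-2\right) - 1\right)} = \frac{-1599 - 656}{\sqrt{-2 + 11} \left(1 \left(-2\right) - 1\right)} = - \frac{2255}{\sqrt{9} \left(-2 - 1\right)} = - \frac{2255}{3 \left(-3\right)} = - \frac{2255}{-9} = \left(-2255\right) \left(- \frac{1}{9}\right) = \frac{2255}{9}$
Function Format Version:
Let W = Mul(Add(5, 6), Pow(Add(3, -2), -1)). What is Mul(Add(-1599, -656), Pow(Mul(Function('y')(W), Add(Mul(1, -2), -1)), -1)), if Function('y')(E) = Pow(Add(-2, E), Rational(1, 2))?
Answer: Rational(2255, 9) ≈ 250.56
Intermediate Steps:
W = 11 (W = Mul(11, Pow(1, -1)) = Mul(11, 1) = 11)
Mul(Add(-1599, -656), Pow(Mul(Function('y')(W), Add(Mul(1, -2), -1)), -1)) = Mul(Add(-1599, -656), Pow(Mul(Pow(Add(-2, 11), Rational(1, 2)), Add(Mul(1, -2), -1)), -1)) = Mul(-2255, Pow(Mul(Pow(9, Rational(1, 2)), Add(-2, -1)), -1)) = Mul(-2255, Pow(Mul(3, -3), -1)) = Mul(-2255, Pow(-9, -1)) = Mul(-2255, Rational(-1, 9)) = Rational(2255, 9)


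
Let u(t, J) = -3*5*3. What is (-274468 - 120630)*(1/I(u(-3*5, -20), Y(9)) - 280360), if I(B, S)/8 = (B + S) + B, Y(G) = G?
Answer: 35889374988269/324 ≈ 1.1077e+11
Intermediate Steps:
u(t, J) = -45 (u(t, J) = -15*3 = -45)
I(B, S) = 8*S + 16*B (I(B, S) = 8*((B + S) + B) = 8*(S + 2*B) = 8*S + 16*B)
(-274468 - 120630)*(1/I(u(-3*5, -20), Y(9)) - 280360) = (-274468 - 120630)*(1/(8*9 + 16*(-45)) - 280360) = -395098*(1/(72 - 720) - 280360) = -395098*(1/(-648) - 280360) = -395098*(-1/648 - 280360) = -395098*(-181673281/648) = 35889374988269/324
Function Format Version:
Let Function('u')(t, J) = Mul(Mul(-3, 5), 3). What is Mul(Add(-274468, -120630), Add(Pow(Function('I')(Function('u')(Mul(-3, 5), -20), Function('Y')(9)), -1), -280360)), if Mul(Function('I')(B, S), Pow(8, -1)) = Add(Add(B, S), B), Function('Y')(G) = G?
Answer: Rational(35889374988269, 324) ≈ 1.1077e+11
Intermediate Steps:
Function('u')(t, J) = -45 (Function('u')(t, J) = Mul(-15, 3) = -45)
Function('I')(B, S) = Add(Mul(8, S), Mul(16, B)) (Function('I')(B, S) = Mul(8, Add(Add(B, S), B)) = Mul(8, Add(S, Mul(2, B))) = Add(Mul(8, S), Mul(16, B)))
Mul(Add(-274468, -120630), Add(Pow(Function('I')(Function('u')(Mul(-3, 5), -20), Function('Y')(9)), -1), -280360)) = Mul(Add(-274468, -120630), Add(Pow(Add(Mul(8, 9), Mul(16, -45)), -1), -280360)) = Mul(-395098, Add(Pow(Add(72, -720), -1), -280360)) = Mul(-395098, Add(Pow(-648, -1), -280360)) = Mul(-395098, Add(Rational(-1, 648), -280360)) = Mul(-395098, Rational(-181673281, 648)) = Rational(35889374988269, 324)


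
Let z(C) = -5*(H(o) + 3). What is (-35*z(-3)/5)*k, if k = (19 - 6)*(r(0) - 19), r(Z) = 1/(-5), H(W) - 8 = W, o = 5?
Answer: -139776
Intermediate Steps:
H(W) = 8 + W
r(Z) = -⅕
z(C) = -80 (z(C) = -5*((8 + 5) + 3) = -5*(13 + 3) = -5*16 = -80)
k = -1248/5 (k = (19 - 6)*(-⅕ - 19) = 13*(-96/5) = -1248/5 ≈ -249.60)
(-35*z(-3)/5)*k = -(-2800)/5*(-1248/5) = -35*(-16)*(-1248/5) = 560*(-1248/5) = -139776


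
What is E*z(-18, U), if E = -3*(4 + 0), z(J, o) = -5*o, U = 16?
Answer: 960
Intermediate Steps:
E = -12 (E = -3*4 = -12)
E*z(-18, U) = -(-60)*16 = -12*(-80) = 960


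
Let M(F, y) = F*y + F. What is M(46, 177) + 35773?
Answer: 43961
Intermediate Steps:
M(F, y) = F + F*y
M(46, 177) + 35773 = 46*(1 + 177) + 35773 = 46*178 + 35773 = 8188 + 35773 = 43961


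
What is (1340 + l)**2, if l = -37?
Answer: 1697809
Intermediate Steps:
(1340 + l)**2 = (1340 - 37)**2 = 1303**2 = 1697809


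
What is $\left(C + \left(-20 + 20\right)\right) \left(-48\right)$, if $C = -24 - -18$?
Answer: $288$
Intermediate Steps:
$C = -6$ ($C = -24 + 18 = -6$)
$\left(C + \left(-20 + 20\right)\right) \left(-48\right) = \left(-6 + \left(-20 + 20\right)\right) \left(-48\right) = \left(-6 + 0\right) \left(-48\right) = \left(-6\right) \left(-48\right) = 288$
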